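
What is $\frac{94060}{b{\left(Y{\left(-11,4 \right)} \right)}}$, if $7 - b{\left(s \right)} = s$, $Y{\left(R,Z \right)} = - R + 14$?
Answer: $- \frac{47030}{9} \approx -5225.6$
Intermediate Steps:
$Y{\left(R,Z \right)} = 14 - R$
$b{\left(s \right)} = 7 - s$
$\frac{94060}{b{\left(Y{\left(-11,4 \right)} \right)}} = \frac{94060}{7 - \left(14 - -11\right)} = \frac{94060}{7 - \left(14 + 11\right)} = \frac{94060}{7 - 25} = \frac{94060}{-18} = 94060 \left(- \frac{1}{18}\right) = - \frac{47030}{9}$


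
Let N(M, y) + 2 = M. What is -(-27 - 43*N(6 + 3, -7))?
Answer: 328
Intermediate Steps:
N(M, y) = -2 + M
-(-27 - 43*N(6 + 3, -7)) = -(-27 - 43*(-2 + (6 + 3))) = -(-27 - 43*(-2 + 9)) = -(-27 - 43*7) = -(-27 - 301) = -1*(-328) = 328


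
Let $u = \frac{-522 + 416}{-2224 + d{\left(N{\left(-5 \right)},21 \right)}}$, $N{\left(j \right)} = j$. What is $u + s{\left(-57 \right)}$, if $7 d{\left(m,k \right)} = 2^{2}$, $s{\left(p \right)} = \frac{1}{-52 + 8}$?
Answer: $\frac{4271}{171204} \approx 0.024947$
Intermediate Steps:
$s{\left(p \right)} = - \frac{1}{44}$ ($s{\left(p \right)} = \frac{1}{-44} = - \frac{1}{44}$)
$d{\left(m,k \right)} = \frac{4}{7}$ ($d{\left(m,k \right)} = \frac{2^{2}}{7} = \frac{1}{7} \cdot 4 = \frac{4}{7}$)
$u = \frac{371}{7782}$ ($u = \frac{-522 + 416}{-2224 + \frac{4}{7}} = - \frac{106}{- \frac{15564}{7}} = \left(-106\right) \left(- \frac{7}{15564}\right) = \frac{371}{7782} \approx 0.047674$)
$u + s{\left(-57 \right)} = \frac{371}{7782} - \frac{1}{44} = \frac{4271}{171204}$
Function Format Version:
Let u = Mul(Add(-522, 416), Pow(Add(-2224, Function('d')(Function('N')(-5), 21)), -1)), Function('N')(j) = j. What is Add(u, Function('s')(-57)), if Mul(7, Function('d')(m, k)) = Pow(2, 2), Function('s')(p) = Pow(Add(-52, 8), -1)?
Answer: Rational(4271, 171204) ≈ 0.024947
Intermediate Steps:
Function('s')(p) = Rational(-1, 44) (Function('s')(p) = Pow(-44, -1) = Rational(-1, 44))
Function('d')(m, k) = Rational(4, 7) (Function('d')(m, k) = Mul(Rational(1, 7), Pow(2, 2)) = Mul(Rational(1, 7), 4) = Rational(4, 7))
u = Rational(371, 7782) (u = Mul(Add(-522, 416), Pow(Add(-2224, Rational(4, 7)), -1)) = Mul(-106, Pow(Rational(-15564, 7), -1)) = Mul(-106, Rational(-7, 15564)) = Rational(371, 7782) ≈ 0.047674)
Add(u, Function('s')(-57)) = Add(Rational(371, 7782), Rational(-1, 44)) = Rational(4271, 171204)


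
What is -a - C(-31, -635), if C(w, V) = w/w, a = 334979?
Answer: -334980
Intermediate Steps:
C(w, V) = 1
-a - C(-31, -635) = -1*334979 - 1*1 = -334979 - 1 = -334980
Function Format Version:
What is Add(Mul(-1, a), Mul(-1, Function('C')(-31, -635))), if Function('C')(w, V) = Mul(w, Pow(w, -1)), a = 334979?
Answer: -334980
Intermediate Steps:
Function('C')(w, V) = 1
Add(Mul(-1, a), Mul(-1, Function('C')(-31, -635))) = Add(Mul(-1, 334979), Mul(-1, 1)) = Add(-334979, -1) = -334980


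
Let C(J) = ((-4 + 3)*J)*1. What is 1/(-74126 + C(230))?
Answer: -1/74356 ≈ -1.3449e-5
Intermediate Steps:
C(J) = -J (C(J) = -J*1 = -J)
1/(-74126 + C(230)) = 1/(-74126 - 1*230) = 1/(-74126 - 230) = 1/(-74356) = -1/74356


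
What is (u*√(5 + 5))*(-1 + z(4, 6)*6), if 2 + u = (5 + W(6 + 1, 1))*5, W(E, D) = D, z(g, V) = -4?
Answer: -700*√10 ≈ -2213.6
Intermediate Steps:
u = 28 (u = -2 + (5 + 1)*5 = -2 + 6*5 = -2 + 30 = 28)
(u*√(5 + 5))*(-1 + z(4, 6)*6) = (28*√(5 + 5))*(-1 - 4*6) = (28*√10)*(-1 - 24) = (28*√10)*(-25) = -700*√10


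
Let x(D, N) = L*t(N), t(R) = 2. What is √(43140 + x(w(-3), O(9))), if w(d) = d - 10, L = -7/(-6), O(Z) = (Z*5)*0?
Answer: √388281/3 ≈ 207.71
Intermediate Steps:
O(Z) = 0 (O(Z) = (5*Z)*0 = 0)
L = 7/6 (L = -7*(-⅙) = 7/6 ≈ 1.1667)
w(d) = -10 + d
x(D, N) = 7/3 (x(D, N) = (7/6)*2 = 7/3)
√(43140 + x(w(-3), O(9))) = √(43140 + 7/3) = √(129427/3) = √388281/3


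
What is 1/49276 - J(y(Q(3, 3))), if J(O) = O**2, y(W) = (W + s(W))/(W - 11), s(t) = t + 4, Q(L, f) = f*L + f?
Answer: -38632383/49276 ≈ -784.00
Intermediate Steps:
Q(L, f) = f + L*f (Q(L, f) = L*f + f = f + L*f)
s(t) = 4 + t
y(W) = (4 + 2*W)/(-11 + W) (y(W) = (W + (4 + W))/(W - 11) = (4 + 2*W)/(-11 + W))
1/49276 - J(y(Q(3, 3))) = 1/49276 - (2*(2 + 3*(1 + 3))/(-11 + 3*(1 + 3)))**2 = 1/49276 - (2*(2 + 3*4)/(-11 + 3*4))**2 = 1/49276 - (2*(2 + 12)/(-11 + 12))**2 = 1/49276 - (2*14/1)**2 = 1/49276 - (2*1*14)**2 = 1/49276 - 1*28**2 = 1/49276 - 1*784 = 1/49276 - 784 = -38632383/49276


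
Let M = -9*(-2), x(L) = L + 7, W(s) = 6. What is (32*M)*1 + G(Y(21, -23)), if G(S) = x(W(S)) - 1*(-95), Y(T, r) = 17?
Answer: 684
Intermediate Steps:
x(L) = 7 + L
M = 18
G(S) = 108 (G(S) = (7 + 6) - 1*(-95) = 13 + 95 = 108)
(32*M)*1 + G(Y(21, -23)) = (32*18)*1 + 108 = 576*1 + 108 = 576 + 108 = 684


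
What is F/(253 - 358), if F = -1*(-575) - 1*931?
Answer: 356/105 ≈ 3.3905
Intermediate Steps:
F = -356 (F = 575 - 931 = -356)
F/(253 - 358) = -356/(253 - 358) = -356/(-105) = -356*(-1/105) = 356/105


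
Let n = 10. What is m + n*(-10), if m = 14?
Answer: -86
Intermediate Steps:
m + n*(-10) = 14 + 10*(-10) = 14 - 100 = -86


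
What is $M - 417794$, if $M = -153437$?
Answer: $-571231$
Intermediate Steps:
$M - 417794 = -153437 - 417794 = -571231$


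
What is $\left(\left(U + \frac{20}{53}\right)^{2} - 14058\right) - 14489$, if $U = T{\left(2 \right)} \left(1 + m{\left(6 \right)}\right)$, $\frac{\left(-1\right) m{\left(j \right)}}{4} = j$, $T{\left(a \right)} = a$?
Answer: $- \frac{74341799}{2809} \approx -26466.0$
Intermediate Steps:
$m{\left(j \right)} = - 4 j$
$U = -46$ ($U = 2 \left(1 - 24\right) = 2 \left(-23\right) = -46$)
$\left(\left(U + \frac{20}{53}\right)^{2} - 14058\right) - 14489 = \left(\left(-46 + \frac{20}{53}\right)^{2} - 14058\right) - 14489 = \left(\left(- \frac{2418}{53}\right)^{2} - 14058\right) - 14489 = \left(\frac{5846724}{2809} - 14058\right) - 14489 = - \frac{33642198}{2809} - 14489 = - \frac{74341799}{2809}$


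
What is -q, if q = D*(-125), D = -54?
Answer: -6750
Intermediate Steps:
q = 6750 (q = -54*(-125) = 6750)
-q = -1*6750 = -6750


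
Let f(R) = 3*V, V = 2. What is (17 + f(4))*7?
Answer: 161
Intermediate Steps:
f(R) = 6 (f(R) = 3*2 = 6)
(17 + f(4))*7 = (17 + 6)*7 = 23*7 = 161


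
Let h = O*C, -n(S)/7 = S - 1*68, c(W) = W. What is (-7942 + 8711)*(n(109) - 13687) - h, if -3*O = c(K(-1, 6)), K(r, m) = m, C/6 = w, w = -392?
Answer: -10750710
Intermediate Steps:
C = -2352 (C = 6*(-392) = -2352)
n(S) = 476 - 7*S (n(S) = -7*(S - 1*68) = -7*(S - 68) = -7*(-68 + S) = 476 - 7*S)
O = -2 (O = -1/3*6 = -2)
h = 4704 (h = -2*(-2352) = 4704)
(-7942 + 8711)*(n(109) - 13687) - h = (-7942 + 8711)*((476 - 7*109) - 13687) - 1*4704 = 769*((476 - 763) - 13687) - 4704 = 769*(-287 - 13687) - 4704 = 769*(-13974) - 4704 = -10746006 - 4704 = -10750710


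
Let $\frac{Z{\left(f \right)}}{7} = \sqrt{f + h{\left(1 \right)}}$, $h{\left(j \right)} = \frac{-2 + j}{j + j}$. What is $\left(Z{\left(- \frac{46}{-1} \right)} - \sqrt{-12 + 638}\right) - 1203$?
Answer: $-1203 - \sqrt{626} + \frac{7 \sqrt{182}}{2} \approx -1180.8$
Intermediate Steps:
$h{\left(j \right)} = \frac{-2 + j}{2 j}$
$Z{\left(f \right)} = 7 \sqrt{- \frac{1}{2} + f}$ ($Z{\left(f \right)} = 7 \sqrt{f + \frac{-2 + 1}{2 \cdot 1}} = 7 \sqrt{f + \frac{1}{2} \cdot 1 \left(-1\right)} = 7 \sqrt{f - \frac{1}{2}} = 7 \sqrt{- \frac{1}{2} + f}$)
$\left(Z{\left(- \frac{46}{-1} \right)} - \sqrt{-12 + 638}\right) - 1203 = \left(\frac{7 \sqrt{-2 + 4 \left(- \frac{46}{-1}\right)}}{2} - \sqrt{-12 + 638}\right) - 1203 = \left(\frac{7 \sqrt{-2 + 4 \left(\left(-46\right) \left(-1\right)\right)}}{2} - \sqrt{626}\right) - 1203 = \left(\frac{7 \sqrt{-2 + 4 \cdot 46}}{2} - \sqrt{626}\right) - 1203 = \left(\frac{7 \sqrt{-2 + 184}}{2} - \sqrt{626}\right) - 1203 = \left(\frac{7 \sqrt{182}}{2} - \sqrt{626}\right) - 1203 = \left(- \sqrt{626} + \frac{7 \sqrt{182}}{2}\right) - 1203 = -1203 - \sqrt{626} + \frac{7 \sqrt{182}}{2}$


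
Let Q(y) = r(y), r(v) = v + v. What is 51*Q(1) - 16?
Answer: 86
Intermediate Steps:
r(v) = 2*v
Q(y) = 2*y
51*Q(1) - 16 = 51*(2*1) - 16 = 51*2 - 16 = 102 - 16 = 86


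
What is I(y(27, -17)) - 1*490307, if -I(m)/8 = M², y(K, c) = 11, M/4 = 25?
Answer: -570307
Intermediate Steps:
M = 100 (M = 4*25 = 100)
I(m) = -80000 (I(m) = -8*100² = -8*10000 = -80000)
I(y(27, -17)) - 1*490307 = -80000 - 1*490307 = -80000 - 490307 = -570307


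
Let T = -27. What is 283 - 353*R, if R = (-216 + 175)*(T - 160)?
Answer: -2706168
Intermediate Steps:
R = 7667 (R = (-216 + 175)*(-27 - 160) = -41*(-187) = 7667)
283 - 353*R = 283 - 353*7667 = 283 - 2706451 = -2706168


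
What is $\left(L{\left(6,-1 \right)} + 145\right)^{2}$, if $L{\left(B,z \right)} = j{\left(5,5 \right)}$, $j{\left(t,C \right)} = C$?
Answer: $22500$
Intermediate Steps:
$L{\left(B,z \right)} = 5$
$\left(L{\left(6,-1 \right)} + 145\right)^{2} = \left(5 + 145\right)^{2} = 150^{2} = 22500$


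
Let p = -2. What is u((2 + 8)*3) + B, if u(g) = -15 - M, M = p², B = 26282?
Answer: 26263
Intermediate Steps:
M = 4 (M = (-2)² = 4)
u(g) = -19 (u(g) = -15 - 1*4 = -15 - 4 = -19)
u((2 + 8)*3) + B = -19 + 26282 = 26263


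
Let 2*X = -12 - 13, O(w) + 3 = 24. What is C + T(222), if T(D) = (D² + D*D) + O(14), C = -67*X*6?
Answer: 103614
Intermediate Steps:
O(w) = 21 (O(w) = -3 + 24 = 21)
X = -25/2 (X = (-12 - 13)/2 = (½)*(-25) = -25/2 ≈ -12.500)
C = 5025 (C = -67*(-25/2)*6 = (1675/2)*6 = 5025)
T(D) = 21 + 2*D² (T(D) = (D² + D*D) + 21 = (D² + D²) + 21 = 2*D² + 21 = 21 + 2*D²)
C + T(222) = 5025 + (21 + 2*222²) = 5025 + (21 + 2*49284) = 5025 + (21 + 98568) = 5025 + 98589 = 103614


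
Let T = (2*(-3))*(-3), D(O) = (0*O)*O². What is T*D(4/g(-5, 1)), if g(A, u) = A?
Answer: 0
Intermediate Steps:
D(O) = 0 (D(O) = 0*O² = 0)
T = 18 (T = -6*(-3) = 18)
T*D(4/g(-5, 1)) = 18*0 = 0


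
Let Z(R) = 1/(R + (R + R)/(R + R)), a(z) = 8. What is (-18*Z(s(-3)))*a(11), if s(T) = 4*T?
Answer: 144/11 ≈ 13.091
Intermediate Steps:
Z(R) = 1/(1 + R) (Z(R) = 1/(R + (2*R)/((2*R))) = 1/(R + (2*R)*(1/(2*R))) = 1/(R + 1) = 1/(1 + R))
(-18*Z(s(-3)))*a(11) = -18/(1 + 4*(-3))*8 = -18/(1 - 12)*8 = -18/(-11)*8 = -18*(-1/11)*8 = (18/11)*8 = 144/11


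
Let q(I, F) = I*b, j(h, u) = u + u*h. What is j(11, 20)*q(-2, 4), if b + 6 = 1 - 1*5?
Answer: 4800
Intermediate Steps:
j(h, u) = u + h*u
b = -10 (b = -6 + (1 - 1*5) = -6 + (1 - 5) = -6 - 4 = -10)
q(I, F) = -10*I (q(I, F) = I*(-10) = -10*I)
j(11, 20)*q(-2, 4) = (20*(1 + 11))*(-10*(-2)) = (20*12)*20 = 240*20 = 4800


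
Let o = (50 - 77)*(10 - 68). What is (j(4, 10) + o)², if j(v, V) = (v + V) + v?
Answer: 2509056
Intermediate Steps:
j(v, V) = V + 2*v (j(v, V) = (V + v) + v = V + 2*v)
o = 1566 (o = -27*(-58) = 1566)
(j(4, 10) + o)² = ((10 + 2*4) + 1566)² = ((10 + 8) + 1566)² = (18 + 1566)² = 1584² = 2509056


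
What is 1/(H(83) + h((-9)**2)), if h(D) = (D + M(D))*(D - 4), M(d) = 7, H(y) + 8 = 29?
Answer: 1/6797 ≈ 0.00014712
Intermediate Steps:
H(y) = 21 (H(y) = -8 + 29 = 21)
h(D) = (-4 + D)*(7 + D) (h(D) = (D + 7)*(D - 4) = (7 + D)*(-4 + D) = (-4 + D)*(7 + D))
1/(H(83) + h((-9)**2)) = 1/(21 + (-28 + ((-9)**2)**2 + 3*(-9)**2)) = 1/(21 + (-28 + 81**2 + 3*81)) = 1/(21 + (-28 + 6561 + 243)) = 1/(21 + 6776) = 1/6797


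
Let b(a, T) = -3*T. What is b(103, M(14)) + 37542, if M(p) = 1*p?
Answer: 37500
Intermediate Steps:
M(p) = p
b(103, M(14)) + 37542 = -3*14 + 37542 = -42 + 37542 = 37500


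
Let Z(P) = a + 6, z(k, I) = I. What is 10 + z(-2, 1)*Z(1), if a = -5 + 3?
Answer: 14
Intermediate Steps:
a = -2
Z(P) = 4 (Z(P) = -2 + 6 = 4)
10 + z(-2, 1)*Z(1) = 10 + 1*4 = 10 + 4 = 14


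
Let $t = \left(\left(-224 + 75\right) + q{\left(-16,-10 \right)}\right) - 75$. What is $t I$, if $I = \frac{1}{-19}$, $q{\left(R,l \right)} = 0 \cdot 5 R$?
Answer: $\frac{224}{19} \approx 11.789$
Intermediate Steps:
$q{\left(R,l \right)} = 0$ ($q{\left(R,l \right)} = 0 R = 0$)
$I = - \frac{1}{19} \approx -0.052632$
$t = -224$ ($t = \left(\left(-224 + 75\right) + 0\right) - 75 = \left(-149 + 0\right) - 75 = -149 - 75 = -224$)
$t I = \left(-224\right) \left(- \frac{1}{19}\right) = \frac{224}{19}$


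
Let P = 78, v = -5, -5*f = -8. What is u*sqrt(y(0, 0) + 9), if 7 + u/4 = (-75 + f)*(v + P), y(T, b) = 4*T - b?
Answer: -321912/5 ≈ -64382.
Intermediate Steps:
f = 8/5 (f = -1/5*(-8) = 8/5 ≈ 1.6000)
y(T, b) = -b + 4*T
u = -107304/5 (u = -28 + 4*((-75 + 8/5)*(-5 + 78)) = -28 + 4*(-367/5*73) = -28 + 4*(-26791/5) = -28 - 107164/5 = -107304/5 ≈ -21461.)
u*sqrt(y(0, 0) + 9) = -107304*sqrt((-1*0 + 4*0) + 9)/5 = -107304*sqrt((0 + 0) + 9)/5 = -107304*sqrt(0 + 9)/5 = -107304*sqrt(9)/5 = -107304/5*3 = -321912/5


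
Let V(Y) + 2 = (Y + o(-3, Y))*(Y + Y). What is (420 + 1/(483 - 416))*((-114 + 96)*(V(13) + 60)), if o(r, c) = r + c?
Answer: -332288928/67 ≈ -4.9595e+6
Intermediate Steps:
o(r, c) = c + r
V(Y) = -2 + 2*Y*(-3 + 2*Y) (V(Y) = -2 + (Y + (Y - 3))*(Y + Y) = -2 + (Y + (-3 + Y))*(2*Y) = -2 + (-3 + 2*Y)*(2*Y) = -2 + 2*Y*(-3 + 2*Y))
(420 + 1/(483 - 416))*((-114 + 96)*(V(13) + 60)) = (420 + 1/(483 - 416))*((-114 + 96)*((-2 - 6*13 + 4*13²) + 60)) = (420 + 1/67)*(-18*((-2 - 78 + 4*169) + 60)) = (420 + 1/67)*(-18*((-2 - 78 + 676) + 60)) = 28141*(-18*(596 + 60))/67 = 28141*(-18*656)/67 = (28141/67)*(-11808) = -332288928/67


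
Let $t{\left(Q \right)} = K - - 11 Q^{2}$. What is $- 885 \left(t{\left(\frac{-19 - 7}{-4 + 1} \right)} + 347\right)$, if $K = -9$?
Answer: $- \frac{3091010}{3} \approx -1.0303 \cdot 10^{6}$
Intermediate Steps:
$t{\left(Q \right)} = -9 + 11 Q^{2}$ ($t{\left(Q \right)} = -9 - - 11 Q^{2} = -9 + 11 Q^{2}$)
$- 885 \left(t{\left(\frac{-19 - 7}{-4 + 1} \right)} + 347\right) = - 885 \left(\left(-9 + 11 \left(\frac{-19 - 7}{-4 + 1}\right)^{2}\right) + 347\right) = - 885 \left(\left(-9 + 11 \left(- \frac{26}{-3}\right)^{2}\right) + 347\right) = - 885 \left(\left(-9 + 11 \left(\left(-26\right) \left(- \frac{1}{3}\right)\right)^{2}\right) + 347\right) = - 885 \left(\left(-9 + 11 \left(\frac{26}{3}\right)^{2}\right) + 347\right) = - 885 \left(\left(-9 + 11 \cdot \frac{676}{9}\right) + 347\right) = - 885 \left(\left(-9 + \frac{7436}{9}\right) + 347\right) = - 885 \left(\frac{7355}{9} + 347\right) = \left(-885\right) \frac{10478}{9} = - \frac{3091010}{3}$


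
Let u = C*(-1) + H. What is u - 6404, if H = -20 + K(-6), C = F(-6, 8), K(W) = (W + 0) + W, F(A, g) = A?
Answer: -6430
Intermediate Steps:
K(W) = 2*W (K(W) = W + W = 2*W)
C = -6
H = -32 (H = -20 + 2*(-6) = -20 - 12 = -32)
u = -26 (u = -6*(-1) - 32 = 6 - 32 = -26)
u - 6404 = -26 - 6404 = -6430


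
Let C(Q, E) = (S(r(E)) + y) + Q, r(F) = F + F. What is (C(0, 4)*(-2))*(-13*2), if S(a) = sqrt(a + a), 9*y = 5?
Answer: 2132/9 ≈ 236.89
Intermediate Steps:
y = 5/9 (y = (1/9)*5 = 5/9 ≈ 0.55556)
r(F) = 2*F
S(a) = sqrt(2)*sqrt(a) (S(a) = sqrt(2*a) = sqrt(2)*sqrt(a))
C(Q, E) = 5/9 + Q + 2*sqrt(E) (C(Q, E) = (sqrt(2)*sqrt(2*E) + 5/9) + Q = (sqrt(2)*(sqrt(2)*sqrt(E)) + 5/9) + Q = (2*sqrt(E) + 5/9) + Q = (5/9 + 2*sqrt(E)) + Q = 5/9 + Q + 2*sqrt(E))
(C(0, 4)*(-2))*(-13*2) = ((5/9 + 0 + 2*sqrt(4))*(-2))*(-13*2) = ((5/9 + 0 + 2*2)*(-2))*(-26) = ((5/9 + 0 + 4)*(-2))*(-26) = ((41/9)*(-2))*(-26) = -82/9*(-26) = 2132/9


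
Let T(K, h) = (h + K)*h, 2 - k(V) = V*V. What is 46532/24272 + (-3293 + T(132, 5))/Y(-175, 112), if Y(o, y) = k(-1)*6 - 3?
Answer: -15790445/18204 ≈ -867.42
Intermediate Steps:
k(V) = 2 - V² (k(V) = 2 - V*V = 2 - V²)
T(K, h) = h*(K + h) (T(K, h) = (K + h)*h = h*(K + h))
Y(o, y) = 3 (Y(o, y) = (2 - 1*(-1)²)*6 - 3 = (2 - 1*1)*6 - 3 = (2 - 1)*6 - 3 = 1*6 - 3 = 6 - 3 = 3)
46532/24272 + (-3293 + T(132, 5))/Y(-175, 112) = 46532/24272 + (-3293 + 5*(132 + 5))/3 = 46532*(1/24272) + (-3293 + 5*137)*(⅓) = 11633/6068 + (-3293 + 685)*(⅓) = 11633/6068 - 2608*⅓ = 11633/6068 - 2608/3 = -15790445/18204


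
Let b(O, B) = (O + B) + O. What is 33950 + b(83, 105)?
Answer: 34221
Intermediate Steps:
b(O, B) = B + 2*O (b(O, B) = (B + O) + O = B + 2*O)
33950 + b(83, 105) = 33950 + (105 + 2*83) = 33950 + (105 + 166) = 33950 + 271 = 34221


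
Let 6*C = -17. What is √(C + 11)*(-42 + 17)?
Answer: -175*√6/6 ≈ -71.443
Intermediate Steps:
C = -17/6 (C = (⅙)*(-17) = -17/6 ≈ -2.8333)
√(C + 11)*(-42 + 17) = √(-17/6 + 11)*(-42 + 17) = √(49/6)*(-25) = (7*√6/6)*(-25) = -175*√6/6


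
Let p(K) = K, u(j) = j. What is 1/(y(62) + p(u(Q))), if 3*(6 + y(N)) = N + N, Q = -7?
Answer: 3/85 ≈ 0.035294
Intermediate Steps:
y(N) = -6 + 2*N/3 (y(N) = -6 + (N + N)/3 = -6 + (2*N)/3 = -6 + 2*N/3)
1/(y(62) + p(u(Q))) = 1/((-6 + (⅔)*62) - 7) = 1/((-6 + 124/3) - 7) = 1/(106/3 - 7) = 1/(85/3) = 3/85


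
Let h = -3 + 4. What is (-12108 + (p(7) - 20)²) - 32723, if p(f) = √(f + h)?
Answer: -44423 - 80*√2 ≈ -44536.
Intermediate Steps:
h = 1
p(f) = √(1 + f) (p(f) = √(f + 1) = √(1 + f))
(-12108 + (p(7) - 20)²) - 32723 = (-12108 + (√(1 + 7) - 20)²) - 32723 = (-12108 + (√8 - 20)²) - 32723 = (-12108 + (2*√2 - 20)²) - 32723 = (-12108 + (-20 + 2*√2)²) - 32723 = -44831 + (-20 + 2*√2)²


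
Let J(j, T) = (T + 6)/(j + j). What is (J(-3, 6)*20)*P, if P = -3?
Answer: 120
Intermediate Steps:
J(j, T) = (6 + T)/(2*j) (J(j, T) = (6 + T)/((2*j)) = (6 + T)*(1/(2*j)) = (6 + T)/(2*j))
(J(-3, 6)*20)*P = (((½)*(6 + 6)/(-3))*20)*(-3) = (((½)*(-⅓)*12)*20)*(-3) = -2*20*(-3) = -40*(-3) = 120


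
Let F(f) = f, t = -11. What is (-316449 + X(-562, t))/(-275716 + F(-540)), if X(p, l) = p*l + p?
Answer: 310829/276256 ≈ 1.1251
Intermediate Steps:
X(p, l) = p + l*p (X(p, l) = l*p + p = p + l*p)
(-316449 + X(-562, t))/(-275716 + F(-540)) = (-316449 - 562*(1 - 11))/(-275716 - 540) = (-316449 - 562*(-10))/(-276256) = (-316449 + 5620)*(-1/276256) = -310829*(-1/276256) = 310829/276256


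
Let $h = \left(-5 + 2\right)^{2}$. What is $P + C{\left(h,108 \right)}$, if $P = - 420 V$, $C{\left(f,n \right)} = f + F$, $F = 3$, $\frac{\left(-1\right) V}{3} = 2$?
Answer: $2532$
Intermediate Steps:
$V = -6$ ($V = \left(-3\right) 2 = -6$)
$h = 9$ ($h = \left(-3\right)^{2} = 9$)
$C{\left(f,n \right)} = 3 + f$ ($C{\left(f,n \right)} = f + 3 = 3 + f$)
$P = 2520$ ($P = \left(-420\right) \left(-6\right) = 2520$)
$P + C{\left(h,108 \right)} = 2520 + \left(3 + 9\right) = 2520 + 12 = 2532$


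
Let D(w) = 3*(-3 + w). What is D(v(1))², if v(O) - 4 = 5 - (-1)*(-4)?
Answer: 36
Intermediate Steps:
v(O) = 5 (v(O) = 4 + (5 - (-1)*(-4)) = 4 + (5 - 1*4) = 4 + (5 - 4) = 4 + 1 = 5)
D(w) = -9 + 3*w
D(v(1))² = (-9 + 3*5)² = (-9 + 15)² = 6² = 36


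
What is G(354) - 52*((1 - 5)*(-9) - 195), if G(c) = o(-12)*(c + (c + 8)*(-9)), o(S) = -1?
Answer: 11172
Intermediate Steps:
G(c) = 72 + 8*c (G(c) = -(c + (c + 8)*(-9)) = -(c + (8 + c)*(-9)) = -(c + (-72 - 9*c)) = -(-72 - 8*c) = 72 + 8*c)
G(354) - 52*((1 - 5)*(-9) - 195) = (72 + 8*354) - 52*((1 - 5)*(-9) - 195) = (72 + 2832) - 52*(-4*(-9) - 195) = 2904 - 52*(36 - 195) = 2904 - 52*(-159) = 2904 + 8268 = 11172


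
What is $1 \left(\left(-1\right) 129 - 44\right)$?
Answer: $-173$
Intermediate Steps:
$1 \left(\left(-1\right) 129 - 44\right) = 1 \left(-129 - 44\right) = 1 \left(-173\right) = -173$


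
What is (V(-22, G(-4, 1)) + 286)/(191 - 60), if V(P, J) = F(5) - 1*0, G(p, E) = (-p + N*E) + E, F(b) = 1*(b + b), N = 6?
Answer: 296/131 ≈ 2.2595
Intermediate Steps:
F(b) = 2*b (F(b) = 1*(2*b) = 2*b)
G(p, E) = -p + 7*E (G(p, E) = (-p + 6*E) + E = -p + 7*E)
V(P, J) = 10 (V(P, J) = 2*5 - 1*0 = 10 + 0 = 10)
(V(-22, G(-4, 1)) + 286)/(191 - 60) = (10 + 286)/(191 - 60) = 296/131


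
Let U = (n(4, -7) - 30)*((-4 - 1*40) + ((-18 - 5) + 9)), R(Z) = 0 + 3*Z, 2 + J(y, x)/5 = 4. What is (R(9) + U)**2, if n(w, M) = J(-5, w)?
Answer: 1408969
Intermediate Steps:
J(y, x) = 10 (J(y, x) = -10 + 5*4 = -10 + 20 = 10)
n(w, M) = 10
R(Z) = 3*Z
U = 1160 (U = (10 - 30)*((-4 - 1*40) + ((-18 - 5) + 9)) = -20*((-4 - 40) + (-23 + 9)) = -20*(-44 - 14) = -20*(-58) = 1160)
(R(9) + U)**2 = (3*9 + 1160)**2 = (27 + 1160)**2 = 1187**2 = 1408969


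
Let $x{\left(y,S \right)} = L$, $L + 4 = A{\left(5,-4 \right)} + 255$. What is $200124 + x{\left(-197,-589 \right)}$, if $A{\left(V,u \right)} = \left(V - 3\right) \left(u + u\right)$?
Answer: $200359$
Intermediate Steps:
$A{\left(V,u \right)} = 2 u \left(-3 + V\right)$ ($A{\left(V,u \right)} = \left(-3 + V\right) 2 u = 2 u \left(-3 + V\right)$)
$L = 235$ ($L = -4 + \left(2 \left(-4\right) \left(-3 + 5\right) + 255\right) = -4 + \left(2 \left(-4\right) 2 + 255\right) = -4 + \left(-16 + 255\right) = -4 + 239 = 235$)
$x{\left(y,S \right)} = 235$
$200124 + x{\left(-197,-589 \right)} = 200124 + 235 = 200359$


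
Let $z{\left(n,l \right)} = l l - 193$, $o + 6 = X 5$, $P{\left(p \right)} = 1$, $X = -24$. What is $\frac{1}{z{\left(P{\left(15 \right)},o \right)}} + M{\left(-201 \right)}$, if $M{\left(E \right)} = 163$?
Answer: $\frac{2556330}{15683} \approx 163.0$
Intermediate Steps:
$o = -126$ ($o = -6 - 120 = -126$)
$z{\left(n,l \right)} = -193 + l^{2}$ ($z{\left(n,l \right)} = l^{2} - 193 = -193 + l^{2}$)
$\frac{1}{z{\left(P{\left(15 \right)},o \right)}} + M{\left(-201 \right)} = \frac{1}{-193 + \left(-126\right)^{2}} + 163 = \frac{1}{-193 + 15876} + 163 = \frac{1}{15683} + 163 = \frac{2556330}{15683}$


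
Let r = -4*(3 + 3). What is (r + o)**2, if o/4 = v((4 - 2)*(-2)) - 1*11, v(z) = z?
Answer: 7056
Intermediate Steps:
o = -60 (o = 4*((4 - 2)*(-2) - 1*11) = 4*(2*(-2) - 11) = 4*(-4 - 11) = 4*(-15) = -60)
r = -24 (r = -4*6 = -24)
(r + o)**2 = (-24 - 60)**2 = (-84)**2 = 7056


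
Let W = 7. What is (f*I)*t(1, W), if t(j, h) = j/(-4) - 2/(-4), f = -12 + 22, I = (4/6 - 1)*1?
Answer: -⅚ ≈ -0.83333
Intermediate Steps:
I = -⅓ (I = (4*(⅙) - 1)*1 = (⅔ - 1)*1 = -⅓*1 = -⅓ ≈ -0.33333)
f = 10
t(j, h) = ½ - j/4 (t(j, h) = j*(-¼) - 2*(-¼) = -j/4 + ½ = ½ - j/4)
(f*I)*t(1, W) = (10*(-⅓))*(½ - ¼*1) = -10*(½ - ¼)/3 = -10/3*¼ = -⅚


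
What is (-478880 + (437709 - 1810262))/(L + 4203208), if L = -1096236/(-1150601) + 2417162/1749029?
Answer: -3725887674055692757/8458685557468073438 ≈ -0.44048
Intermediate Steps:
L = 4698537569206/2012434516429 (L = -1096236*(-1/1150601) + 2417162*(1/1749029) = 1096236/1150601 + 2417162/1749029 = 4698537569206/2012434516429 ≈ 2.3348)
(-478880 + (437709 - 1810262))/(L + 4203208) = (-478880 + (437709 - 1810262))/(4698537569206/2012434516429 + 4203208) = (-478880 - 1372553)/(8458685557468073438/2012434516429) = -1851433*2012434516429/8458685557468073438 = -3725887674055692757/8458685557468073438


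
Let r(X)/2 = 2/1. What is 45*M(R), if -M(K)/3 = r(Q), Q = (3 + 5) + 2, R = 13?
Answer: -540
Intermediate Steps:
Q = 10 (Q = 8 + 2 = 10)
r(X) = 4 (r(X) = 2*(2/1) = 2*(2*1) = 2*2 = 4)
M(K) = -12 (M(K) = -3*4 = -12)
45*M(R) = 45*(-12) = -540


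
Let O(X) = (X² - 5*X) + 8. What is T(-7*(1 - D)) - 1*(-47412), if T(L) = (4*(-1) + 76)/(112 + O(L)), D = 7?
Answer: 4409320/93 ≈ 47412.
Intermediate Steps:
O(X) = 8 + X² - 5*X
T(L) = 72/(120 + L² - 5*L) (T(L) = (4*(-1) + 76)/(112 + (8 + L² - 5*L)) = (-4 + 76)/(120 + L² - 5*L) = 72/(120 + L² - 5*L))
T(-7*(1 - D)) - 1*(-47412) = 72/(120 + (-7*(1 - 1*7))² - (-35)*(1 - 1*7)) - 1*(-47412) = 72/(120 + (-7*(1 - 7))² - (-35)*(1 - 7)) + 47412 = 72/(120 + (-7*(-6))² - (-35)*(-6)) + 47412 = 72/(120 + 42² - 5*42) + 47412 = 72/(120 + 1764 - 210) + 47412 = 72/1674 + 47412 = 72*(1/1674) + 47412 = 4/93 + 47412 = 4409320/93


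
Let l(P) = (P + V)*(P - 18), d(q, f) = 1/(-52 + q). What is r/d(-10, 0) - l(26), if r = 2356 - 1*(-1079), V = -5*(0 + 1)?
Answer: -213138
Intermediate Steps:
V = -5 (V = -5*1 = -5)
l(P) = (-18 + P)*(-5 + P) (l(P) = (P - 5)*(P - 18) = (-5 + P)*(-18 + P) = (-18 + P)*(-5 + P))
r = 3435 (r = 2356 + 1079 = 3435)
r/d(-10, 0) - l(26) = 3435/(1/(-52 - 10)) - (90 + 26² - 23*26) = 3435/(1/(-62)) - (90 + 676 - 598) = 3435/(-1/62) - 1*168 = 3435*(-62) - 168 = -212970 - 168 = -213138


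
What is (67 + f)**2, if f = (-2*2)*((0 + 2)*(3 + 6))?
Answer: 25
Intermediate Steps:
f = -72 (f = -8*9 = -4*18 = -72)
(67 + f)**2 = (67 - 72)**2 = (-5)**2 = 25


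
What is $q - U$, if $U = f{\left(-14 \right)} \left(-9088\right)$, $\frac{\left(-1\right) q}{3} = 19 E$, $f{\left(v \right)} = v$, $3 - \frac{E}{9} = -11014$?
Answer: $-5778953$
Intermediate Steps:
$E = 99153$ ($E = 27 - -99126 = 27 + 99126 = 99153$)
$q = -5651721$ ($q = - 3 \cdot 19 \cdot 99153 = \left(-3\right) 1883907 = -5651721$)
$U = 127232$ ($U = \left(-14\right) \left(-9088\right) = 127232$)
$q - U = -5651721 - 127232 = -5778953$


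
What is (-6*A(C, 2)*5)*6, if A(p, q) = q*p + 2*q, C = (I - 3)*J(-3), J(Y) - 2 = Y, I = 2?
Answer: -1080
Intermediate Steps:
J(Y) = 2 + Y
C = 1 (C = (2 - 3)*(2 - 3) = -1*(-1) = 1)
A(p, q) = 2*q + p*q (A(p, q) = p*q + 2*q = 2*q + p*q)
(-6*A(C, 2)*5)*6 = (-12*(2 + 1)*5)*6 = (-12*3*5)*6 = (-6*6*5)*6 = -36*5*6 = -180*6 = -1080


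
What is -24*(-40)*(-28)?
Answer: -26880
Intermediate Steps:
-24*(-40)*(-28) = 960*(-28) = -26880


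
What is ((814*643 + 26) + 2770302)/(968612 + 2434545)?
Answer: 3293730/3403157 ≈ 0.96785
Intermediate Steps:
((814*643 + 26) + 2770302)/(968612 + 2434545) = ((523402 + 26) + 2770302)/3403157 = (523428 + 2770302)*(1/3403157) = 3293730*(1/3403157) = 3293730/3403157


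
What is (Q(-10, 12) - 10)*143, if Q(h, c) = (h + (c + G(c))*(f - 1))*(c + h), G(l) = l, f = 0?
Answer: -11154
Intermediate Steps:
Q(h, c) = (c + h)*(h - 2*c) (Q(h, c) = (h + (c + c)*(0 - 1))*(c + h) = (h + (2*c)*(-1))*(c + h) = (h - 2*c)*(c + h) = (c + h)*(h - 2*c))
(Q(-10, 12) - 10)*143 = (((-10)**2 - 2*12**2 - 1*12*(-10)) - 10)*143 = ((100 - 2*144 + 120) - 10)*143 = ((100 - 288 + 120) - 10)*143 = (-68 - 10)*143 = -78*143 = -11154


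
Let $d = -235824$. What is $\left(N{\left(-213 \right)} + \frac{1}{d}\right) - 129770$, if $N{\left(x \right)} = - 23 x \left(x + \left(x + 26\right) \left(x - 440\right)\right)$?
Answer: $\frac{140798373010367}{235824} \approx 5.9705 \cdot 10^{8}$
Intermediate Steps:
$N{\left(x \right)} = - 23 x \left(x + \left(-440 + x\right) \left(26 + x\right)\right)$ ($N{\left(x \right)} = - 23 x \left(x + \left(26 + x\right) \left(-440 + x\right)\right) = - 23 x \left(x + \left(-440 + x\right) \left(26 + x\right)\right)$)
$\left(N{\left(-213 \right)} + \frac{1}{d}\right) - 129770 = \left(23 \left(-213\right) \left(11440 - \left(-213\right)^{2} + 413 \left(-213\right)\right) + \frac{1}{-235824}\right) - 129770 = \left(23 \left(-213\right) \left(11440 - 45369 - 87969\right) - \frac{1}{235824}\right) - 129770 = \left(23 \left(-213\right) \left(-121898\right) - \frac{1}{235824}\right) - 129770 = \left(597178302 - \frac{1}{235824}\right) - 129770 = \frac{140828975890847}{235824} - 129770 = \frac{140798373010367}{235824}$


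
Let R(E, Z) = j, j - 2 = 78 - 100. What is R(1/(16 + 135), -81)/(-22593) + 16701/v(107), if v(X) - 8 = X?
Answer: 377327993/2598195 ≈ 145.23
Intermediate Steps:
v(X) = 8 + X
j = -20 (j = 2 + (78 - 100) = 2 - 22 = -20)
R(E, Z) = -20
R(1/(16 + 135), -81)/(-22593) + 16701/v(107) = -20/(-22593) + 16701/(8 + 107) = -20*(-1/22593) + 16701/115 = 20/22593 + 16701*(1/115) = 20/22593 + 16701/115 = 377327993/2598195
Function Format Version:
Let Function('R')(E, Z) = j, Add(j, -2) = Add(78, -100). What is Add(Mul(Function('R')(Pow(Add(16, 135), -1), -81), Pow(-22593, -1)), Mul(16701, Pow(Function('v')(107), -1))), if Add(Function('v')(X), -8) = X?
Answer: Rational(377327993, 2598195) ≈ 145.23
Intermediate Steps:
Function('v')(X) = Add(8, X)
j = -20 (j = Add(2, Add(78, -100)) = Add(2, -22) = -20)
Function('R')(E, Z) = -20
Add(Mul(Function('R')(Pow(Add(16, 135), -1), -81), Pow(-22593, -1)), Mul(16701, Pow(Function('v')(107), -1))) = Add(Mul(-20, Pow(-22593, -1)), Mul(16701, Pow(Add(8, 107), -1))) = Add(Mul(-20, Rational(-1, 22593)), Mul(16701, Pow(115, -1))) = Add(Rational(20, 22593), Mul(16701, Rational(1, 115))) = Add(Rational(20, 22593), Rational(16701, 115)) = Rational(377327993, 2598195)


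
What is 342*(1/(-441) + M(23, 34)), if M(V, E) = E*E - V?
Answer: 18986776/49 ≈ 3.8749e+5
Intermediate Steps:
M(V, E) = E² - V
342*(1/(-441) + M(23, 34)) = 342*(1/(-441) + (34² - 1*23)) = 342*(-1/441 + (1156 - 23)) = 342*(-1/441 + 1133) = 342*(499652/441) = 18986776/49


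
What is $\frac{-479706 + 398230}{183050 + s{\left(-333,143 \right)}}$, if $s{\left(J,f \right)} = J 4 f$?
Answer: $\frac{40738}{3713} \approx 10.972$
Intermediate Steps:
$s{\left(J,f \right)} = 4 J f$
$\frac{-479706 + 398230}{183050 + s{\left(-333,143 \right)}} = \frac{-479706 + 398230}{183050 + 4 \left(-333\right) 143} = - \frac{81476}{183050 - 190476} = - \frac{81476}{-7426} = \left(-81476\right) \left(- \frac{1}{7426}\right) = \frac{40738}{3713}$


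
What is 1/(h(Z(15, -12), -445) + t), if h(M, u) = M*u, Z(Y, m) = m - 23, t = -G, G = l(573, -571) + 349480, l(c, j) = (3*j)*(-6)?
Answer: -1/344183 ≈ -2.9054e-6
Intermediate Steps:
l(c, j) = -18*j
G = 359758 (G = -18*(-571) + 349480 = 10278 + 349480 = 359758)
t = -359758 (t = -1*359758 = -359758)
Z(Y, m) = -23 + m
1/(h(Z(15, -12), -445) + t) = 1/((-23 - 12)*(-445) - 359758) = 1/(-35*(-445) - 359758) = 1/(15575 - 359758) = 1/(-344183) = -1/344183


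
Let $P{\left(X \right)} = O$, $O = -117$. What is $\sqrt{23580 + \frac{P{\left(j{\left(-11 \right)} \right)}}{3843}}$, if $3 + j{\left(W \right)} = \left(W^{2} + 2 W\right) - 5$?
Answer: $\frac{\sqrt{4299312269}}{427} \approx 153.56$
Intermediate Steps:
$j{\left(W \right)} = -8 + W^{2} + 2 W$ ($j{\left(W \right)} = -3 - \left(5 - W^{2} - 2 W\right) = -3 + \left(-5 + W^{2} + 2 W\right) = -8 + W^{2} + 2 W$)
$P{\left(X \right)} = -117$
$\sqrt{23580 + \frac{P{\left(j{\left(-11 \right)} \right)}}{3843}} = \sqrt{23580 - \frac{117}{3843}} = \sqrt{23580 - \frac{13}{427}} = \sqrt{\frac{10068647}{427}} = \frac{\sqrt{4299312269}}{427}$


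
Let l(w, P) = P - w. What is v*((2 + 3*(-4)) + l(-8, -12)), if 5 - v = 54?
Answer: 686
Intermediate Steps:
v = -49 (v = 5 - 1*54 = 5 - 54 = -49)
v*((2 + 3*(-4)) + l(-8, -12)) = -49*((2 + 3*(-4)) + (-12 - 1*(-8))) = -49*((2 - 12) + (-12 + 8)) = -49*(-10 - 4) = -49*(-14) = 686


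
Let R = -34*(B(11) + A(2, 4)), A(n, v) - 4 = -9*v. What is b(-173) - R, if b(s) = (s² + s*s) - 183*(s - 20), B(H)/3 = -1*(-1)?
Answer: 94191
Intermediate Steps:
B(H) = 3 (B(H) = 3*(-1*(-1)) = 3*1 = 3)
A(n, v) = 4 - 9*v
b(s) = 3660 - 183*s + 2*s² (b(s) = (s² + s²) - 183*(-20 + s) = 2*s² + (3660 - 183*s) = 3660 - 183*s + 2*s²)
R = 986 (R = -34*(3 + (4 - 9*4)) = -34*(3 + (4 - 36)) = -34*(3 - 32) = -34*(-29) = 986)
b(-173) - R = (3660 - 183*(-173) + 2*(-173)²) - 1*986 = (3660 + 31659 + 2*29929) - 986 = (3660 + 31659 + 59858) - 986 = 95177 - 986 = 94191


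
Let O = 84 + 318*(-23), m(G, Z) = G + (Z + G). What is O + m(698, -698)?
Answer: -6532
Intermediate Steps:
m(G, Z) = Z + 2*G (m(G, Z) = G + (G + Z) = Z + 2*G)
O = -7230 (O = 84 - 7314 = -7230)
O + m(698, -698) = -7230 + (-698 + 2*698) = -7230 + (-698 + 1396) = -7230 + 698 = -6532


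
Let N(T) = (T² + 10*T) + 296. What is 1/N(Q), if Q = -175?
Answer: 1/29171 ≈ 3.4281e-5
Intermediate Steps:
N(T) = 296 + T² + 10*T
1/N(Q) = 1/(296 + (-175)² + 10*(-175)) = 1/(296 + 30625 - 1750) = 1/29171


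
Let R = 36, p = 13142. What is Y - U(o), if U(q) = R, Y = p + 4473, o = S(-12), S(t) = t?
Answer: 17579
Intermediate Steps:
o = -12
Y = 17615 (Y = 13142 + 4473 = 17615)
U(q) = 36
Y - U(o) = 17615 - 1*36 = 17615 - 36 = 17579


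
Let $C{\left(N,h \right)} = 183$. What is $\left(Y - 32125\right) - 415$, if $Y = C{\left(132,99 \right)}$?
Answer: $-32357$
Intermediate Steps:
$Y = 183$
$\left(Y - 32125\right) - 415 = \left(183 - 32125\right) - 415 = -31942 - 415 = -32357$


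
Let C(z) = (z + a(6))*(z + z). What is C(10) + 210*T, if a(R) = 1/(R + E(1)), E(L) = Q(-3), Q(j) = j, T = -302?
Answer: -189640/3 ≈ -63213.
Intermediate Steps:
E(L) = -3
a(R) = 1/(-3 + R) (a(R) = 1/(R - 3) = 1/(-3 + R))
C(z) = 2*z*(⅓ + z) (C(z) = (z + 1/(-3 + 6))*(z + z) = (z + 1/3)*(2*z) = (z + ⅓)*(2*z) = (⅓ + z)*(2*z) = 2*z*(⅓ + z))
C(10) + 210*T = (⅔)*10*(1 + 3*10) + 210*(-302) = (⅔)*10*(1 + 30) - 63420 = (⅔)*10*31 - 63420 = 620/3 - 63420 = -189640/3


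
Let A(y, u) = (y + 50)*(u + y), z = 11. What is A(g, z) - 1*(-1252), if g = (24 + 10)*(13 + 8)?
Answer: 555152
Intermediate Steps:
g = 714 (g = 34*21 = 714)
A(y, u) = (50 + y)*(u + y)
A(g, z) - 1*(-1252) = (714² + 50*11 + 50*714 + 11*714) - 1*(-1252) = (509796 + 550 + 35700 + 7854) + 1252 = 553900 + 1252 = 555152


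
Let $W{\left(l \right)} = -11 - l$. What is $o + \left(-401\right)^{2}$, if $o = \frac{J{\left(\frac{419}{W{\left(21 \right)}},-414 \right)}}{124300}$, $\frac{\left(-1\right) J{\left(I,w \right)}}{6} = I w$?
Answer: $\frac{159900254201}{994400} \approx 1.608 \cdot 10^{5}$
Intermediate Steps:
$J{\left(I,w \right)} = - 6 I w$
$o = - \frac{260199}{994400}$ ($o = \frac{\left(-6\right) \frac{419}{-11 - 21} \left(-414\right)}{124300} = \left(-6\right) \frac{419}{-11 - 21} \left(-414\right) \frac{1}{124300} = \left(-6\right) \frac{419}{-32} \left(-414\right) \frac{1}{124300} = \left(-6\right) 419 \left(- \frac{1}{32}\right) \left(-414\right) \frac{1}{124300} = \left(-6\right) \left(- \frac{419}{32}\right) \left(-414\right) \frac{1}{124300} = \left(- \frac{260199}{8}\right) \frac{1}{124300} = - \frac{260199}{994400} \approx -0.26166$)
$o + \left(-401\right)^{2} = - \frac{260199}{994400} + \left(-401\right)^{2} = - \frac{260199}{994400} + 160801 = \frac{159900254201}{994400}$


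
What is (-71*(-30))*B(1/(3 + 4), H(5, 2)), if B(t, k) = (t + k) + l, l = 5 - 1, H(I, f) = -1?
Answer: 46860/7 ≈ 6694.3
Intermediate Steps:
l = 4
B(t, k) = 4 + k + t (B(t, k) = (t + k) + 4 = (k + t) + 4 = 4 + k + t)
(-71*(-30))*B(1/(3 + 4), H(5, 2)) = (-71*(-30))*(4 - 1 + 1/(3 + 4)) = 2130*(4 - 1 + 1/7) = 2130*(4 - 1 + ⅐) = 2130*(22/7) = 46860/7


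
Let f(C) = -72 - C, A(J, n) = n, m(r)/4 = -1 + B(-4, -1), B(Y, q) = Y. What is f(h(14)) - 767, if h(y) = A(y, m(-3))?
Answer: -819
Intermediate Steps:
m(r) = -20 (m(r) = 4*(-1 - 4) = 4*(-5) = -20)
h(y) = -20
f(h(14)) - 767 = (-72 - 1*(-20)) - 767 = (-72 + 20) - 767 = -52 - 767 = -819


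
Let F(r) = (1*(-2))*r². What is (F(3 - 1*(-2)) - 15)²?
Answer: 4225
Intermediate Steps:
F(r) = -2*r²
(F(3 - 1*(-2)) - 15)² = (-2*(3 - 1*(-2))² - 15)² = (-2*(3 + 2)² - 15)² = (-2*5² - 15)² = (-2*25 - 15)² = (-50 - 15)² = (-65)² = 4225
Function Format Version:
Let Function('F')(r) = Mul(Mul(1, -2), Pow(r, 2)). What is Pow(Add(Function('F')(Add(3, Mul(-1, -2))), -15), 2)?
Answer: 4225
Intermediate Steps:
Function('F')(r) = Mul(-2, Pow(r, 2))
Pow(Add(Function('F')(Add(3, Mul(-1, -2))), -15), 2) = Pow(Add(Mul(-2, Pow(Add(3, Mul(-1, -2)), 2)), -15), 2) = Pow(Add(Mul(-2, Pow(Add(3, 2), 2)), -15), 2) = Pow(Add(Mul(-2, Pow(5, 2)), -15), 2) = Pow(Add(Mul(-2, 25), -15), 2) = Pow(Add(-50, -15), 2) = Pow(-65, 2) = 4225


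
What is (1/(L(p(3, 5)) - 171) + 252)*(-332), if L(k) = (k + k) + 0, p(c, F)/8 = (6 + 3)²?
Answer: -94122332/1125 ≈ -83664.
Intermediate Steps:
p(c, F) = 648 (p(c, F) = 8*(6 + 3)² = 8*9² = 8*81 = 648)
L(k) = 2*k (L(k) = 2*k + 0 = 2*k)
(1/(L(p(3, 5)) - 171) + 252)*(-332) = (1/(2*648 - 171) + 252)*(-332) = (1/(1296 - 171) + 252)*(-332) = (1/1125 + 252)*(-332) = (283501/1125)*(-332) = -94122332/1125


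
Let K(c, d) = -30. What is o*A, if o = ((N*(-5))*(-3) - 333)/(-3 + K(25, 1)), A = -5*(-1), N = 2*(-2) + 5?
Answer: 530/11 ≈ 48.182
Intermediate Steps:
N = 1 (N = -4 + 5 = 1)
A = 5
o = 106/11 (o = ((1*(-5))*(-3) - 333)/(-3 - 30) = (-5*(-3) - 333)/(-33) = (15 - 333)*(-1/33) = -318*(-1/33) = 106/11 ≈ 9.6364)
o*A = (106/11)*5 = 530/11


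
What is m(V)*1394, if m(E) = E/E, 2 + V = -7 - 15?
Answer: 1394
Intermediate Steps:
V = -24 (V = -2 + (-7 - 15) = -2 - 22 = -24)
m(E) = 1
m(V)*1394 = 1*1394 = 1394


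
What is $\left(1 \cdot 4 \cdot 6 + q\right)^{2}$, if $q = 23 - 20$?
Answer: $729$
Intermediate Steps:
$q = 3$
$\left(1 \cdot 4 \cdot 6 + q\right)^{2} = \left(1 \cdot 4 \cdot 6 + 3\right)^{2} = \left(4 \cdot 6 + 3\right)^{2} = \left(24 + 3\right)^{2} = 27^{2} = 729$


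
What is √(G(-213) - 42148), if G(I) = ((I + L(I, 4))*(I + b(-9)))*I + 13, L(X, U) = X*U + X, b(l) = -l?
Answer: 91*I*√6711 ≈ 7454.8*I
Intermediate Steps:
L(X, U) = X + U*X (L(X, U) = U*X + X = X + U*X)
G(I) = 13 + 6*I²*(9 + I) (G(I) = ((I + I*(1 + 4))*(I - 1*(-9)))*I + 13 = ((I + I*5)*(I + 9))*I + 13 = ((I + 5*I)*(9 + I))*I + 13 = ((6*I)*(9 + I))*I + 13 = (6*I*(9 + I))*I + 13 = 6*I²*(9 + I) + 13 = 13 + 6*I²*(9 + I))
√(G(-213) - 42148) = √((13 + 6*(-213)³ + 54*(-213)²) - 42148) = √((13 + 6*(-9663597) + 54*45369) - 42148) = √((13 - 57981582 + 2449926) - 42148) = √(-55531643 - 42148) = √(-55573791) = 91*I*√6711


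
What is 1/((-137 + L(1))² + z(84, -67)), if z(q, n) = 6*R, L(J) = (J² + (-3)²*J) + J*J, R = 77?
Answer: 1/16338 ≈ 6.1207e-5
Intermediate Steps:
L(J) = 2*J² + 9*J (L(J) = (J² + 9*J) + J² = 2*J² + 9*J)
z(q, n) = 462 (z(q, n) = 6*77 = 462)
1/((-137 + L(1))² + z(84, -67)) = 1/((-137 + 1*(9 + 2*1))² + 462) = 1/((-137 + 1*(9 + 2))² + 462) = 1/((-137 + 1*11)² + 462) = 1/((-137 + 11)² + 462) = 1/((-126)² + 462) = 1/(15876 + 462) = 1/16338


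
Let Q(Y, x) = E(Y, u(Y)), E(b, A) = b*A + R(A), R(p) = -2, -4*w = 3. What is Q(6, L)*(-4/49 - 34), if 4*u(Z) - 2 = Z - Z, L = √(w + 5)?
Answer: -1670/49 ≈ -34.082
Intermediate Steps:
w = -¾ (w = -¼*3 = -¾ ≈ -0.75000)
L = √17/2 (L = √(-¾ + 5) = √(17/4) = √17/2 ≈ 2.0616)
u(Z) = ½ (u(Z) = ½ + (Z - Z)/4 = ½ + (¼)*0 = ½ + 0 = ½)
E(b, A) = -2 + A*b (E(b, A) = b*A - 2 = A*b - 2 = -2 + A*b)
Q(Y, x) = -2 + Y/2
Q(6, L)*(-4/49 - 34) = (-2 + (½)*6)*(-4/49 - 34) = (-2 + 3)*(-4*1/49 - 34) = 1*(-4/49 - 34) = 1*(-1670/49) = -1670/49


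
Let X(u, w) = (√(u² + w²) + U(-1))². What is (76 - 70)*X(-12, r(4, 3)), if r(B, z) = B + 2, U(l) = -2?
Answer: 1104 - 144*√5 ≈ 782.01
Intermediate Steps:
r(B, z) = 2 + B
X(u, w) = (-2 + √(u² + w²))² (X(u, w) = (√(u² + w²) - 2)² = (-2 + √(u² + w²))²)
(76 - 70)*X(-12, r(4, 3)) = (76 - 70)*(-2 + √((-12)² + (2 + 4)²))² = 6*(-2 + √(144 + 6²))² = 6*(-2 + √(144 + 36))² = 6*(-2 + √180)² = 6*(-2 + 6*√5)²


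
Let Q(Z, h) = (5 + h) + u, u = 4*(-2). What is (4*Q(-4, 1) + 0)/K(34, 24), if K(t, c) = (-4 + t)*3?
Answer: -4/45 ≈ -0.088889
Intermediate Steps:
u = -8
Q(Z, h) = -3 + h (Q(Z, h) = (5 + h) - 8 = -3 + h)
K(t, c) = -12 + 3*t
(4*Q(-4, 1) + 0)/K(34, 24) = (4*(-3 + 1) + 0)/(-12 + 3*34) = (4*(-2) + 0)/(-12 + 102) = (-8 + 0)/90 = (1/90)*(-8) = -4/45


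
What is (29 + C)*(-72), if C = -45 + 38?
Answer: -1584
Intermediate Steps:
C = -7
(29 + C)*(-72) = (29 - 7)*(-72) = 22*(-72) = -1584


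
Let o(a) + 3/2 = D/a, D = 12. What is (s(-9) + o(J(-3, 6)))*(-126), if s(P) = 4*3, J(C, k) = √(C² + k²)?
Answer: -1323 - 504*√5/5 ≈ -1548.4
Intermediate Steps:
o(a) = -3/2 + 12/a
s(P) = 12
(s(-9) + o(J(-3, 6)))*(-126) = (12 + (-3/2 + 12/(√((-3)² + 6²))))*(-126) = (12 + (-3/2 + 12/(√(9 + 36))))*(-126) = (12 + (-3/2 + 12/(√45)))*(-126) = (12 + (-3/2 + 12/((3*√5))))*(-126) = (12 + (-3/2 + 12*(√5/15)))*(-126) = (12 + (-3/2 + 4*√5/5))*(-126) = (21/2 + 4*√5/5)*(-126) = -1323 - 504*√5/5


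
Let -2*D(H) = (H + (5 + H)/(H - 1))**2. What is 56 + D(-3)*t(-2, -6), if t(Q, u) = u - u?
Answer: 56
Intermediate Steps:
t(Q, u) = 0
D(H) = -(H + (5 + H)/(-1 + H))**2/2 (D(H) = -(H + (5 + H)/(H - 1))**2/2 = -(H + (5 + H)/(-1 + H))**2/2)
56 + D(-3)*t(-2, -6) = 56 - (5 + (-3)**2)**2/(2*(-1 - 3)**2)*0 = 56 - 1/2*(5 + 9)**2/(-4)**2*0 = 56 - 1/2*1/16*14**2*0 = 56 - 1/2*1/16*196*0 = 56 - 49/8*0 = 56 + 0 = 56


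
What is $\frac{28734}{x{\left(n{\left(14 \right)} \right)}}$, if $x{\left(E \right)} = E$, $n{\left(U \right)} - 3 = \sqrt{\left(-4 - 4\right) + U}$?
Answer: $28734 - 9578 \sqrt{6} \approx 5272.8$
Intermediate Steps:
$n{\left(U \right)} = 3 + \sqrt{-8 + U}$ ($n{\left(U \right)} = 3 + \sqrt{\left(-4 - 4\right) + U} = 3 + \sqrt{-8 + U}$)
$\frac{28734}{x{\left(n{\left(14 \right)} \right)}} = \frac{28734}{3 + \sqrt{-8 + 14}} = \frac{28734}{3 + \sqrt{6}}$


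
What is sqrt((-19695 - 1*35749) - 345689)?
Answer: I*sqrt(401133) ≈ 633.35*I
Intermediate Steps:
sqrt((-19695 - 1*35749) - 345689) = sqrt((-19695 - 35749) - 345689) = sqrt(-55444 - 345689) = sqrt(-401133) = I*sqrt(401133)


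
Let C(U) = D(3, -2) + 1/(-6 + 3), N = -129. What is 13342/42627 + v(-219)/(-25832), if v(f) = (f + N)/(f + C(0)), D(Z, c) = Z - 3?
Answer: 56683888841/181137639228 ≈ 0.31293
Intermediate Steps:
D(Z, c) = -3 + Z
C(U) = -⅓ (C(U) = (-3 + 3) + 1/(-6 + 3) = 0 + 1/(-3) = 0 - ⅓ = -⅓)
v(f) = (-129 + f)/(-⅓ + f) (v(f) = (f - 129)/(f - ⅓) = (-129 + f)/(-⅓ + f))
13342/42627 + v(-219)/(-25832) = 13342/42627 + (3*(-129 - 219)/(-1 + 3*(-219)))/(-25832) = 13342*(1/42627) + (3*(-348)/(-1 - 657))*(-1/25832) = 13342/42627 + (3*(-348)/(-658))*(-1/25832) = 13342/42627 + (3*(-1/658)*(-348))*(-1/25832) = 13342/42627 + (522/329)*(-1/25832) = 13342/42627 - 261/4249364 = 56683888841/181137639228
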